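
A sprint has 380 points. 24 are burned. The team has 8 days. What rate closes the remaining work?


Formula: Required rate = Remaining points / Days left
Remaining = 380 - 24 = 356 points
Required rate = 356 / 8 = 44.5 points/day

44.5 points/day


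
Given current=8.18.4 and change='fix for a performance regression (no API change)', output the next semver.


Current: 8.18.4
Change category: 'fix for a performance regression (no API change)' → patch bump
SemVer rule: patch bump → increment PATCH (MAJOR and MINOR unchanged)
New: 8.18.5

8.18.5


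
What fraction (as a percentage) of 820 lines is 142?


Coverage = covered / total * 100
Coverage = 142 / 820 * 100
Coverage = 17.32%

17.32%


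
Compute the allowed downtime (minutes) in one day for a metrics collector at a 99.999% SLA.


Formula: allowed downtime = period * (100 - SLA) / 100
Period (day) = 1440 minutes
Unavailability fraction = (100 - 99.999) / 100
Allowed downtime = 1440 * (100 - 99.999) / 100
Allowed downtime = 0.0144 minutes

0.0144 minutes


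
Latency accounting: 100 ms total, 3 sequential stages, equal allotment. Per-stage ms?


Formula: per_stage = total_budget / stages
per_stage = 100 / 3
per_stage = 33.33 ms

33.33 ms


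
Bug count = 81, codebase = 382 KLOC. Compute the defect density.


Defect density = defects / KLOC
Defect density = 81 / 382
Defect density = 0.212 defects/KLOC

0.212 defects/KLOC


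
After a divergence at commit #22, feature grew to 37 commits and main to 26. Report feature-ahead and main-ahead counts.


Common ancestor: commit #22
feature commits after divergence: 37 - 22 = 15
main commits after divergence: 26 - 22 = 4
feature is 15 commits ahead of main
main is 4 commits ahead of feature

feature ahead: 15, main ahead: 4


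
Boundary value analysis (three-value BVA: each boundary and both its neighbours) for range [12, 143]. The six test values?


Range: [12, 143]
Boundaries: just below min, min, min+1, max-1, max, just above max
Values: [11, 12, 13, 142, 143, 144]

[11, 12, 13, 142, 143, 144]


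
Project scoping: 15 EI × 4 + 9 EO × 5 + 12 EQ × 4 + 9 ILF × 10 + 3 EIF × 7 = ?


UFP = EI*4 + EO*5 + EQ*4 + ILF*10 + EIF*7
UFP = 15*4 + 9*5 + 12*4 + 9*10 + 3*7
UFP = 60 + 45 + 48 + 90 + 21
UFP = 264

264


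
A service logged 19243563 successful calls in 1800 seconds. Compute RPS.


Formula: throughput = requests / seconds
throughput = 19243563 / 1800
throughput = 10690.87 requests/second

10690.87 requests/second


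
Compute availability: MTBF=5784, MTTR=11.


Availability = MTBF / (MTBF + MTTR)
Availability = 5784 / (5784 + 11)
Availability = 5784 / 5795
Availability = 99.8102%

99.8102%


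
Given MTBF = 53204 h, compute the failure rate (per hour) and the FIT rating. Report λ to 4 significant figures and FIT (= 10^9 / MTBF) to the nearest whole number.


Formula: λ = 1 / MTBF; FIT = λ × 1e9 = 1e9 / MTBF
λ = 1 / 53204 ≈ 1.880e-05 failures/hour
FIT = 1e9 / 53204 ≈ 18796 failures per 1e9 hours (nearest whole number)

λ = 1.880e-05 /h, FIT = 18796


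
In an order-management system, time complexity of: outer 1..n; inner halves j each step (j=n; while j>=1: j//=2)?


Reasoning: n times log n
Complexity: O(n log n)

O(n log n)


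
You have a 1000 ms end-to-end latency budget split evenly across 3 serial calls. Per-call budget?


Formula: per_stage = total_budget / stages
per_stage = 1000 / 3
per_stage = 333.33 ms

333.33 ms


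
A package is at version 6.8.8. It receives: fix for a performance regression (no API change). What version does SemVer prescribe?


Current: 6.8.8
Change category: 'fix for a performance regression (no API change)' → patch bump
SemVer rule: patch bump → increment PATCH (MAJOR and MINOR unchanged)
New: 6.8.9

6.8.9


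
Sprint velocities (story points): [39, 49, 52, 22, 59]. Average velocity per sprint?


Formula: Avg velocity = Total points / Number of sprints
Points: [39, 49, 52, 22, 59]
Sum = 39 + 49 + 52 + 22 + 59 = 221
Avg velocity = 221 / 5 = 44.2 points/sprint

44.2 points/sprint


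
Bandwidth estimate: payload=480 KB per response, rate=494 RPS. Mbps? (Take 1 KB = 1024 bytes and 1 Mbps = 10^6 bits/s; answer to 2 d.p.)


Formula: Mbps = payload_bytes * RPS * 8 / 1e6
Payload per request = 480 KB = 480 * 1024 = 491520 bytes
Total bytes/sec = 491520 * 494 = 242810880
Total bits/sec = 242810880 * 8 = 1942487040
Mbps = 1942487040 / 1e6 = 1942.49

1942.49 Mbps


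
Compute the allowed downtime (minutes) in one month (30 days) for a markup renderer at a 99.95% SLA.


Formula: allowed downtime = period * (100 - SLA) / 100
Period (month (30 days)) = 43200 minutes
Unavailability fraction = (100 - 99.95) / 100
Allowed downtime = 43200 * (100 - 99.95) / 100
Allowed downtime = 21.6 minutes

21.6 minutes


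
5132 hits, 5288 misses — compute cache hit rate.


Formula: hit rate = hits / (hits + misses) * 100
hit rate = 5132 / (5132 + 5288) * 100
hit rate = 5132 / 10420 * 100
hit rate = 49.25%

49.25%


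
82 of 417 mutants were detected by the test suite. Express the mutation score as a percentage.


Mutation score = killed / total * 100
Mutation score = 82 / 417 * 100
Mutation score = 19.66%

19.66%


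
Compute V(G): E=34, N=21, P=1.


Formula: V(G) = E - N + 2P
V(G) = 34 - 21 + 2*1
V(G) = 13 + 2
V(G) = 15

15


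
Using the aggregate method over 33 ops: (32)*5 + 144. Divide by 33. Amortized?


Formula: Amortized cost = Total cost / Operations
Total cost = (32 * 5) + (1 * 144)
Total cost = 160 + 144 = 304
Amortized = 304 / 33 = 9.2121

9.2121


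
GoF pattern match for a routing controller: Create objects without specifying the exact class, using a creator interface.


This matches the Factory Method pattern

Factory Method


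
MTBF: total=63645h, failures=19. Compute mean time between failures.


Formula: MTBF = Total operating time / Number of failures
MTBF = 63645 / 19
MTBF = 3349.74 hours

3349.74 hours


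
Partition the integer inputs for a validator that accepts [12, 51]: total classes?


Valid range: [12, 51]
Class 1: x < 12 — invalid
Class 2: 12 ≤ x ≤ 51 — valid
Class 3: x > 51 — invalid
Total equivalence classes: 3

3 equivalence classes


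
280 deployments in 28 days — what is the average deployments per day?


Formula: deployments per day = releases / days
= 280 / 28
= 10.0 deploys/day
(equivalently, 70.0 deploys/week)

10.0 deploys/day


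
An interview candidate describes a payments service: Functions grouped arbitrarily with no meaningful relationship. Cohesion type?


Reasoning: Worst: random grouping
Type: Coincidental cohesion

Coincidental cohesion


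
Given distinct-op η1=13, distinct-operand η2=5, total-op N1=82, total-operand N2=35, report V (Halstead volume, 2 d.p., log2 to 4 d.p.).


Formula: V = N * log2(η), where N = N1 + N2 and η = η1 + η2
η = 13 + 5 = 18
N = 82 + 35 = 117
log2(18) ≈ 4.1699
V = 117 * 4.1699 = 487.88

487.88


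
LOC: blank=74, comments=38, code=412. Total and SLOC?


Total LOC = blank + comment + code
Total LOC = 74 + 38 + 412 = 524
SLOC (source only) = code = 412

Total LOC: 524, SLOC: 412


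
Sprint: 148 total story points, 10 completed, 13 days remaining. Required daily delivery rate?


Formula: Required rate = Remaining points / Days left
Remaining = 148 - 10 = 138 points
Required rate = 138 / 13 = 10.62 points/day

10.62 points/day


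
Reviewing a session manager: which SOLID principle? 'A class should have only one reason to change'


This describes the Single Responsibility Principle (SRP)

Single Responsibility Principle (SRP)


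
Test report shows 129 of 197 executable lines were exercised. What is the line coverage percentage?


Coverage = covered / total * 100
Coverage = 129 / 197 * 100
Coverage = 65.48%

65.48%


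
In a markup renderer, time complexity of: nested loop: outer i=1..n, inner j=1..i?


Reasoning: triangle: n(n+1)/2 ~ n^2/2
Complexity: O(n^2)

O(n^2)


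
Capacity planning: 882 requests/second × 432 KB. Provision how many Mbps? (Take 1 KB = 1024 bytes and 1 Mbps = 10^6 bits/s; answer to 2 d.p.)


Formula: Mbps = payload_bytes * RPS * 8 / 1e6
Payload per request = 432 KB = 432 * 1024 = 442368 bytes
Total bytes/sec = 442368 * 882 = 390168576
Total bits/sec = 390168576 * 8 = 3121348608
Mbps = 3121348608 / 1e6 = 3121.35

3121.35 Mbps


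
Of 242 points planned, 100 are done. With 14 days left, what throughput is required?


Formula: Required rate = Remaining points / Days left
Remaining = 242 - 100 = 142 points
Required rate = 142 / 14 = 10.14 points/day

10.14 points/day


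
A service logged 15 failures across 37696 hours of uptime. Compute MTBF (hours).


Formula: MTBF = Total operating time / Number of failures
MTBF = 37696 / 15
MTBF = 2513.07 hours

2513.07 hours


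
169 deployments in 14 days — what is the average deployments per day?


Formula: deployments per day = releases / days
= 169 / 14
= 12.071 deploys/day
(equivalently, 84.5 deploys/week)

12.071 deploys/day


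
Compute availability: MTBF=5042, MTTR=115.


Availability = MTBF / (MTBF + MTTR)
Availability = 5042 / (5042 + 115)
Availability = 5042 / 5157
Availability = 97.77%

97.77%


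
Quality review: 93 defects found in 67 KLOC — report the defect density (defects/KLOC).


Defect density = defects / KLOC
Defect density = 93 / 67
Defect density = 1.388 defects/KLOC

1.388 defects/KLOC


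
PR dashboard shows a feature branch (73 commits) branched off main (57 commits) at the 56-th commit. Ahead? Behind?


Common ancestor: commit #56
feature commits after divergence: 73 - 56 = 17
main commits after divergence: 57 - 56 = 1
feature is 17 commits ahead of main
main is 1 commits ahead of feature

feature ahead: 17, main ahead: 1


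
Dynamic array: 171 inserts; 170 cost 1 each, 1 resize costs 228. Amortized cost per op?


Formula: Amortized cost = Total cost / Operations
Total cost = (170 * 1) + (1 * 228)
Total cost = 170 + 228 = 398
Amortized = 398 / 171 = 2.3275

2.3275


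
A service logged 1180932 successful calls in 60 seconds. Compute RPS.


Formula: throughput = requests / seconds
throughput = 1180932 / 60
throughput = 19682.2 requests/second

19682.2 requests/second


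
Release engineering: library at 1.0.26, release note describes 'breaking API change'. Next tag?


Current: 1.0.26
Change category: 'breaking API change' → major bump
SemVer rule: major bump → increment MAJOR, reset MINOR and PATCH to 0
New: 2.0.0

2.0.0


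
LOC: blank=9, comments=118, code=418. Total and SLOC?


Total LOC = blank + comment + code
Total LOC = 9 + 118 + 418 = 545
SLOC (source only) = code = 418

Total LOC: 545, SLOC: 418


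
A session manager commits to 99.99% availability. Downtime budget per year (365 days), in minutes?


Formula: allowed downtime = period * (100 - SLA) / 100
Period (year (365 days)) = 525600 minutes
Unavailability fraction = (100 - 99.99) / 100
Allowed downtime = 525600 * (100 - 99.99) / 100
Allowed downtime = 52.56 minutes

52.56 minutes


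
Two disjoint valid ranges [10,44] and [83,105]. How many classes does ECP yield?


Valid ranges: [10,44] and [83,105]
Class 1: x < 10 — invalid
Class 2: 10 ≤ x ≤ 44 — valid
Class 3: 44 < x < 83 — invalid (gap between ranges)
Class 4: 83 ≤ x ≤ 105 — valid
Class 5: x > 105 — invalid
Total equivalence classes: 5

5 equivalence classes


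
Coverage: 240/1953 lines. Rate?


Coverage = covered / total * 100
Coverage = 240 / 1953 * 100
Coverage = 12.29%

12.29%


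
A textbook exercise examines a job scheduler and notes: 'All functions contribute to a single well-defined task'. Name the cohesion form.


Reasoning: Best: single purpose
Type: Functional cohesion

Functional cohesion


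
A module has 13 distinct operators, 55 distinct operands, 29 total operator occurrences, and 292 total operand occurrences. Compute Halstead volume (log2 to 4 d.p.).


Formula: V = N * log2(η), where N = N1 + N2 and η = η1 + η2
η = 13 + 55 = 68
N = 29 + 292 = 321
log2(68) ≈ 6.0875
V = 321 * 6.0875 = 1954.09

1954.09


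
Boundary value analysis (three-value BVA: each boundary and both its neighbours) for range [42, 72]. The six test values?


Range: [42, 72]
Boundaries: just below min, min, min+1, max-1, max, just above max
Values: [41, 42, 43, 71, 72, 73]

[41, 42, 43, 71, 72, 73]


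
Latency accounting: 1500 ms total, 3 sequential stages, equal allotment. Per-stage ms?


Formula: per_stage = total_budget / stages
per_stage = 1500 / 3
per_stage = 500.0 ms

500.0 ms


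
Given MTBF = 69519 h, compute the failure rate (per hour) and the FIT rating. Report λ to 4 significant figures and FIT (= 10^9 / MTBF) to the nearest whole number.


Formula: λ = 1 / MTBF; FIT = λ × 1e9 = 1e9 / MTBF
λ = 1 / 69519 ≈ 1.438e-05 failures/hour
FIT = 1e9 / 69519 ≈ 14385 failures per 1e9 hours (nearest whole number)

λ = 1.438e-05 /h, FIT = 14385


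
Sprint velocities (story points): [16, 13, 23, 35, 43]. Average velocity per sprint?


Formula: Avg velocity = Total points / Number of sprints
Points: [16, 13, 23, 35, 43]
Sum = 16 + 13 + 23 + 35 + 43 = 130
Avg velocity = 130 / 5 = 26.0 points/sprint

26.0 points/sprint


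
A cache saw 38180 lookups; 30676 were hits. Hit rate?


Formula: hit rate = hits / (hits + misses) * 100
hit rate = 30676 / (30676 + 7504) * 100
hit rate = 30676 / 38180 * 100
hit rate = 80.35%

80.35%


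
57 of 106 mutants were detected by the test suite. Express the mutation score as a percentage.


Mutation score = killed / total * 100
Mutation score = 57 / 106 * 100
Mutation score = 53.77%

53.77%


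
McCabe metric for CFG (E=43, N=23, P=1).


Formula: V(G) = E - N + 2P
V(G) = 43 - 23 + 2*1
V(G) = 20 + 2
V(G) = 22

22


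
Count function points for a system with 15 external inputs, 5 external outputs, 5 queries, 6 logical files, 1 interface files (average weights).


UFP = EI*4 + EO*5 + EQ*4 + ILF*10 + EIF*7
UFP = 15*4 + 5*5 + 5*4 + 6*10 + 1*7
UFP = 60 + 25 + 20 + 60 + 7
UFP = 172

172


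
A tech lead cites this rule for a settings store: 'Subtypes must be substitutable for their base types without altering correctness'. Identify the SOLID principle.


This describes the Liskov Substitution Principle (LSP)

Liskov Substitution Principle (LSP)


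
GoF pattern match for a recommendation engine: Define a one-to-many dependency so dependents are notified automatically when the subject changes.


This matches the Observer pattern

Observer


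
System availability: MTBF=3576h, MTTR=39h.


Availability = MTBF / (MTBF + MTTR)
Availability = 3576 / (3576 + 39)
Availability = 3576 / 3615
Availability = 98.9212%

98.9212%


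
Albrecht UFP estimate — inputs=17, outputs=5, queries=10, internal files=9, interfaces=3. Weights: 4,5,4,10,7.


UFP = EI*4 + EO*5 + EQ*4 + ILF*10 + EIF*7
UFP = 17*4 + 5*5 + 10*4 + 9*10 + 3*7
UFP = 68 + 25 + 40 + 90 + 21
UFP = 244

244


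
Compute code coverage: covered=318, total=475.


Coverage = covered / total * 100
Coverage = 318 / 475 * 100
Coverage = 66.95%

66.95%


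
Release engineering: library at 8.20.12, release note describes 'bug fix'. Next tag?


Current: 8.20.12
Change category: 'bug fix' → patch bump
SemVer rule: patch bump → increment PATCH (MAJOR and MINOR unchanged)
New: 8.20.13

8.20.13


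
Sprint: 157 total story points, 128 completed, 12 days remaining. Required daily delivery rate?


Formula: Required rate = Remaining points / Days left
Remaining = 157 - 128 = 29 points
Required rate = 29 / 12 = 2.42 points/day

2.42 points/day


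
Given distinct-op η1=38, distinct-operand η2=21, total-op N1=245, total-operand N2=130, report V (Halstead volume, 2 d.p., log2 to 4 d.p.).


Formula: V = N * log2(η), where N = N1 + N2 and η = η1 + η2
η = 38 + 21 = 59
N = 245 + 130 = 375
log2(59) ≈ 5.8826
V = 375 * 5.8826 = 2205.98

2205.98


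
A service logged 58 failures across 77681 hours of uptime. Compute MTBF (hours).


Formula: MTBF = Total operating time / Number of failures
MTBF = 77681 / 58
MTBF = 1339.33 hours

1339.33 hours


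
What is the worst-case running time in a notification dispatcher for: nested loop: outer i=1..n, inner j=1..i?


Reasoning: triangle: n(n+1)/2 ~ n^2/2
Complexity: O(n^2)

O(n^2)


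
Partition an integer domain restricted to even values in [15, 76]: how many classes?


Constraint: even integers in [15, 76]
Class 1: x < 15 — out-of-range invalid
Class 2: x in [15,76] but odd — wrong type invalid
Class 3: x in [15,76] and even — valid
Class 4: x > 76 — out-of-range invalid
Total equivalence classes: 4

4 equivalence classes


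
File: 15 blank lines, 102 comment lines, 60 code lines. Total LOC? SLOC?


Total LOC = blank + comment + code
Total LOC = 15 + 102 + 60 = 177
SLOC (source only) = code = 60

Total LOC: 177, SLOC: 60


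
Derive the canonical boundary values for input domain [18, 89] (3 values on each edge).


Range: [18, 89]
Boundaries: just below min, min, min+1, max-1, max, just above max
Values: [17, 18, 19, 88, 89, 90]

[17, 18, 19, 88, 89, 90]


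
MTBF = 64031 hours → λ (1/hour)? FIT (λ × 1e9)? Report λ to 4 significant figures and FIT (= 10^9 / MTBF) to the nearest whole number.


Formula: λ = 1 / MTBF; FIT = λ × 1e9 = 1e9 / MTBF
λ = 1 / 64031 ≈ 1.562e-05 failures/hour
FIT = 1e9 / 64031 ≈ 15617 failures per 1e9 hours (nearest whole number)

λ = 1.562e-05 /h, FIT = 15617


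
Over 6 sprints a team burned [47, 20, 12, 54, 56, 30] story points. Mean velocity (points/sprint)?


Formula: Avg velocity = Total points / Number of sprints
Points: [47, 20, 12, 54, 56, 30]
Sum = 47 + 20 + 12 + 54 + 56 + 30 = 219
Avg velocity = 219 / 6 = 36.5 points/sprint

36.5 points/sprint


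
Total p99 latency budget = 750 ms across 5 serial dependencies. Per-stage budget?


Formula: per_stage = total_budget / stages
per_stage = 750 / 5
per_stage = 150.0 ms

150.0 ms


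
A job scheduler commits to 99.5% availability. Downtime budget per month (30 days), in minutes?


Formula: allowed downtime = period * (100 - SLA) / 100
Period (month (30 days)) = 43200 minutes
Unavailability fraction = (100 - 99.5) / 100
Allowed downtime = 43200 * (100 - 99.5) / 100
Allowed downtime = 216.0 minutes

216.0 minutes


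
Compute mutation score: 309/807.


Mutation score = killed / total * 100
Mutation score = 309 / 807 * 100
Mutation score = 38.29%

38.29%


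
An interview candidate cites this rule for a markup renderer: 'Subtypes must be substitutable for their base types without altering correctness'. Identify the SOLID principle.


This describes the Liskov Substitution Principle (LSP)

Liskov Substitution Principle (LSP)


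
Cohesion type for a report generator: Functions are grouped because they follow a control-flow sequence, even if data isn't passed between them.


Reasoning: Grouped by order of execution within a routine, not by data flow
Type: Procedural cohesion

Procedural cohesion


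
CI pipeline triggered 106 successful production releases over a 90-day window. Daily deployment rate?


Formula: deployments per day = releases / days
= 106 / 90
= 1.178 deploys/day
(equivalently, 8.24 deploys/week)

1.178 deploys/day


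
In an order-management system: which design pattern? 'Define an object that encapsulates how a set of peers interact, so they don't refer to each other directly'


This matches the Mediator pattern

Mediator


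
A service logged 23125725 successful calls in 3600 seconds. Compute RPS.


Formula: throughput = requests / seconds
throughput = 23125725 / 3600
throughput = 6423.81 requests/second

6423.81 requests/second


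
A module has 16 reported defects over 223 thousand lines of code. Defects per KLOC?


Defect density = defects / KLOC
Defect density = 16 / 223
Defect density = 0.072 defects/KLOC

0.072 defects/KLOC


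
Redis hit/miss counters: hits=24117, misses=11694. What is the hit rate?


Formula: hit rate = hits / (hits + misses) * 100
hit rate = 24117 / (24117 + 11694) * 100
hit rate = 24117 / 35811 * 100
hit rate = 67.35%

67.35%


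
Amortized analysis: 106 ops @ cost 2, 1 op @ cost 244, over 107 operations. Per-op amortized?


Formula: Amortized cost = Total cost / Operations
Total cost = (106 * 2) + (1 * 244)
Total cost = 212 + 244 = 456
Amortized = 456 / 107 = 4.2617

4.2617


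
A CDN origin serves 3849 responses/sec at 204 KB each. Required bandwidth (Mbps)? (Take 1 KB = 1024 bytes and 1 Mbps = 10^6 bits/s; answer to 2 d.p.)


Formula: Mbps = payload_bytes * RPS * 8 / 1e6
Payload per request = 204 KB = 204 * 1024 = 208896 bytes
Total bytes/sec = 208896 * 3849 = 804040704
Total bits/sec = 804040704 * 8 = 6432325632
Mbps = 6432325632 / 1e6 = 6432.33

6432.33 Mbps


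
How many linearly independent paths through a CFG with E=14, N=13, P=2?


Formula: V(G) = E - N + 2P
V(G) = 14 - 13 + 2*2
V(G) = 1 + 4
V(G) = 5

5


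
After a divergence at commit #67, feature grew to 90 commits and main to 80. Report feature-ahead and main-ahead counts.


Common ancestor: commit #67
feature commits after divergence: 90 - 67 = 23
main commits after divergence: 80 - 67 = 13
feature is 23 commits ahead of main
main is 13 commits ahead of feature

feature ahead: 23, main ahead: 13


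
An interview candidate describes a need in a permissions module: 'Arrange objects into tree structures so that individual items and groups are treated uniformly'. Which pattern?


This matches the Composite pattern

Composite


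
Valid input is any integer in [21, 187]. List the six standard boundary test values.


Range: [21, 187]
Boundaries: just below min, min, min+1, max-1, max, just above max
Values: [20, 21, 22, 186, 187, 188]

[20, 21, 22, 186, 187, 188]


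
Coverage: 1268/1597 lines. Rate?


Coverage = covered / total * 100
Coverage = 1268 / 1597 * 100
Coverage = 79.4%

79.4%


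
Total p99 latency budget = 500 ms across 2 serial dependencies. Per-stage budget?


Formula: per_stage = total_budget / stages
per_stage = 500 / 2
per_stage = 250.0 ms

250.0 ms


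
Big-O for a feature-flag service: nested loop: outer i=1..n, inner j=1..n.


Reasoning: n iterations times n iterations
Complexity: O(n^2)

O(n^2)


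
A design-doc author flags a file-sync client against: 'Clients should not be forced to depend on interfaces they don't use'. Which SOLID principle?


This describes the Interface Segregation Principle (ISP)

Interface Segregation Principle (ISP)


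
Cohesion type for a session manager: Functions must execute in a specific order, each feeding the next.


Reasoning: Output of one is input to next
Type: Sequential cohesion

Sequential cohesion


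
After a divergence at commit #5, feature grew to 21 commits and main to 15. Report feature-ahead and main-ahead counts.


Common ancestor: commit #5
feature commits after divergence: 21 - 5 = 16
main commits after divergence: 15 - 5 = 10
feature is 16 commits ahead of main
main is 10 commits ahead of feature

feature ahead: 16, main ahead: 10


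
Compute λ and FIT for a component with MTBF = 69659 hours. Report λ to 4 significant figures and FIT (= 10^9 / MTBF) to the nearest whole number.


Formula: λ = 1 / MTBF; FIT = λ × 1e9 = 1e9 / MTBF
λ = 1 / 69659 ≈ 1.436e-05 failures/hour
FIT = 1e9 / 69659 ≈ 14356 failures per 1e9 hours (nearest whole number)

λ = 1.436e-05 /h, FIT = 14356


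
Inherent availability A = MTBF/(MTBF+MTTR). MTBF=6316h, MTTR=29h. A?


Availability = MTBF / (MTBF + MTTR)
Availability = 6316 / (6316 + 29)
Availability = 6316 / 6345
Availability = 99.5429%

99.5429%


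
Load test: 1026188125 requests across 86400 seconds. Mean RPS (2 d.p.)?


Formula: throughput = requests / seconds
throughput = 1026188125 / 86400
throughput = 11877.18 requests/second

11877.18 requests/second


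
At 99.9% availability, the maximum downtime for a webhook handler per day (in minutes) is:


Formula: allowed downtime = period * (100 - SLA) / 100
Period (day) = 1440 minutes
Unavailability fraction = (100 - 99.9) / 100
Allowed downtime = 1440 * (100 - 99.9) / 100
Allowed downtime = 1.44 minutes

1.44 minutes


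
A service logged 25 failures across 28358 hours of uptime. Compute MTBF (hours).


Formula: MTBF = Total operating time / Number of failures
MTBF = 28358 / 25
MTBF = 1134.32 hours

1134.32 hours


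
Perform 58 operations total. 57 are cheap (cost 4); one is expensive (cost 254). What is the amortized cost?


Formula: Amortized cost = Total cost / Operations
Total cost = (57 * 4) + (1 * 254)
Total cost = 228 + 254 = 482
Amortized = 482 / 58 = 8.3103

8.3103


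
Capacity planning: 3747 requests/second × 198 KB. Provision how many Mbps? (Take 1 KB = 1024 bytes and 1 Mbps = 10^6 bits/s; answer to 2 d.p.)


Formula: Mbps = payload_bytes * RPS * 8 / 1e6
Payload per request = 198 KB = 198 * 1024 = 202752 bytes
Total bytes/sec = 202752 * 3747 = 759711744
Total bits/sec = 759711744 * 8 = 6077693952
Mbps = 6077693952 / 1e6 = 6077.69

6077.69 Mbps


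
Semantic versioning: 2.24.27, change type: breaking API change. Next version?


Current: 2.24.27
Change category: 'breaking API change' → major bump
SemVer rule: major bump → increment MAJOR, reset MINOR and PATCH to 0
New: 3.0.0

3.0.0


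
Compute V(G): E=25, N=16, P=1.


Formula: V(G) = E - N + 2P
V(G) = 25 - 16 + 2*1
V(G) = 9 + 2
V(G) = 11

11


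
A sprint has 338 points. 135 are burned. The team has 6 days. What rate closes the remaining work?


Formula: Required rate = Remaining points / Days left
Remaining = 338 - 135 = 203 points
Required rate = 203 / 6 = 33.83 points/day

33.83 points/day


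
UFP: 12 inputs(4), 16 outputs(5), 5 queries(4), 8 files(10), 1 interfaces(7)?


UFP = EI*4 + EO*5 + EQ*4 + ILF*10 + EIF*7
UFP = 12*4 + 16*5 + 5*4 + 8*10 + 1*7
UFP = 48 + 80 + 20 + 80 + 7
UFP = 235

235


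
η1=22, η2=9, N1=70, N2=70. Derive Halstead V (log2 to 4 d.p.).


Formula: V = N * log2(η), where N = N1 + N2 and η = η1 + η2
η = 22 + 9 = 31
N = 70 + 70 = 140
log2(31) ≈ 4.9542
V = 140 * 4.9542 = 693.59

693.59


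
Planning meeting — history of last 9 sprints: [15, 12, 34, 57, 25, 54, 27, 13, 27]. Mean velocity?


Formula: Avg velocity = Total points / Number of sprints
Points: [15, 12, 34, 57, 25, 54, 27, 13, 27]
Sum = 15 + 12 + 34 + 57 + 25 + 54 + 27 + 13 + 27 = 264
Avg velocity = 264 / 9 = 29.33 points/sprint

29.33 points/sprint


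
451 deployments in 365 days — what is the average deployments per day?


Formula: deployments per day = releases / days
= 451 / 365
= 1.236 deploys/day
(equivalently, 8.65 deploys/week)

1.236 deploys/day


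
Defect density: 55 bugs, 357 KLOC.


Defect density = defects / KLOC
Defect density = 55 / 357
Defect density = 0.154 defects/KLOC

0.154 defects/KLOC


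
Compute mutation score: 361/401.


Mutation score = killed / total * 100
Mutation score = 361 / 401 * 100
Mutation score = 90.02%

90.02%


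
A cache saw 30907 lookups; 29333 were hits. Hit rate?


Formula: hit rate = hits / (hits + misses) * 100
hit rate = 29333 / (29333 + 1574) * 100
hit rate = 29333 / 30907 * 100
hit rate = 94.91%

94.91%


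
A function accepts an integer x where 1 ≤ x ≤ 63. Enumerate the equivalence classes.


Valid range: [1, 63]
Class 1: x < 1 — invalid
Class 2: 1 ≤ x ≤ 63 — valid
Class 3: x > 63 — invalid
Total equivalence classes: 3

3 equivalence classes


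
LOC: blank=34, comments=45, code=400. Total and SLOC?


Total LOC = blank + comment + code
Total LOC = 34 + 45 + 400 = 479
SLOC (source only) = code = 400

Total LOC: 479, SLOC: 400


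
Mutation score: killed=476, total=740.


Mutation score = killed / total * 100
Mutation score = 476 / 740 * 100
Mutation score = 64.32%

64.32%


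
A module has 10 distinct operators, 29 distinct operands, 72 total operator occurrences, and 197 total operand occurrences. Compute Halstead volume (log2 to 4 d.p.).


Formula: V = N * log2(η), where N = N1 + N2 and η = η1 + η2
η = 10 + 29 = 39
N = 72 + 197 = 269
log2(39) ≈ 5.2854
V = 269 * 5.2854 = 1421.77

1421.77


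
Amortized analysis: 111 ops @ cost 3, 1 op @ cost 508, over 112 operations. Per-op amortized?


Formula: Amortized cost = Total cost / Operations
Total cost = (111 * 3) + (1 * 508)
Total cost = 333 + 508 = 841
Amortized = 841 / 112 = 7.5089

7.5089


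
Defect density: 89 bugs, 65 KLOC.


Defect density = defects / KLOC
Defect density = 89 / 65
Defect density = 1.369 defects/KLOC

1.369 defects/KLOC


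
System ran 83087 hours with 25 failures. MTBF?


Formula: MTBF = Total operating time / Number of failures
MTBF = 83087 / 25
MTBF = 3323.48 hours

3323.48 hours


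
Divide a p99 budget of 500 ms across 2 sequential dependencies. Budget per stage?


Formula: per_stage = total_budget / stages
per_stage = 500 / 2
per_stage = 250.0 ms

250.0 ms


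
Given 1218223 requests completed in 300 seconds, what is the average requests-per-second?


Formula: throughput = requests / seconds
throughput = 1218223 / 300
throughput = 4060.74 requests/second

4060.74 requests/second


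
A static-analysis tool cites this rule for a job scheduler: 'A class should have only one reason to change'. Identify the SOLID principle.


This describes the Single Responsibility Principle (SRP)

Single Responsibility Principle (SRP)


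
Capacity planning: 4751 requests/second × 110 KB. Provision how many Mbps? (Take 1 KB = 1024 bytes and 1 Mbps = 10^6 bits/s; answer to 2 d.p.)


Formula: Mbps = payload_bytes * RPS * 8 / 1e6
Payload per request = 110 KB = 110 * 1024 = 112640 bytes
Total bytes/sec = 112640 * 4751 = 535152640
Total bits/sec = 535152640 * 8 = 4281221120
Mbps = 4281221120 / 1e6 = 4281.22

4281.22 Mbps


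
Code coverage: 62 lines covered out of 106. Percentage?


Coverage = covered / total * 100
Coverage = 62 / 106 * 100
Coverage = 58.49%

58.49%


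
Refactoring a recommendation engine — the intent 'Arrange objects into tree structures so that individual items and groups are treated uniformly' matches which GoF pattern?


This matches the Composite pattern

Composite


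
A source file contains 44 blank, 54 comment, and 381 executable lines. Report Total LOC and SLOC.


Total LOC = blank + comment + code
Total LOC = 44 + 54 + 381 = 479
SLOC (source only) = code = 381

Total LOC: 479, SLOC: 381


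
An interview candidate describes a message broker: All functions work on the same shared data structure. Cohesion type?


Reasoning: Functions share data
Type: Communicational cohesion

Communicational cohesion


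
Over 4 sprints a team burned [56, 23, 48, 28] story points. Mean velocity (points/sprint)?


Formula: Avg velocity = Total points / Number of sprints
Points: [56, 23, 48, 28]
Sum = 56 + 23 + 48 + 28 = 155
Avg velocity = 155 / 4 = 38.75 points/sprint

38.75 points/sprint


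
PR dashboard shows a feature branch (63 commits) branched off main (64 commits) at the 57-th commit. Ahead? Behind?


Common ancestor: commit #57
feature commits after divergence: 63 - 57 = 6
main commits after divergence: 64 - 57 = 7
feature is 6 commits ahead of main
main is 7 commits ahead of feature

feature ahead: 6, main ahead: 7


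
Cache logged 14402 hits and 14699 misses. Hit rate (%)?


Formula: hit rate = hits / (hits + misses) * 100
hit rate = 14402 / (14402 + 14699) * 100
hit rate = 14402 / 29101 * 100
hit rate = 49.49%

49.49%


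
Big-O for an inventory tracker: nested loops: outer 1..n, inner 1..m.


Reasoning: product of independent bounds
Complexity: O(n*m)

O(n*m)


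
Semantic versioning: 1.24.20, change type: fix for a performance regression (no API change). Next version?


Current: 1.24.20
Change category: 'fix for a performance regression (no API change)' → patch bump
SemVer rule: patch bump → increment PATCH (MAJOR and MINOR unchanged)
New: 1.24.21

1.24.21


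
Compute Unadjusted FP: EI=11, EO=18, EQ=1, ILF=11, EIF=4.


UFP = EI*4 + EO*5 + EQ*4 + ILF*10 + EIF*7
UFP = 11*4 + 18*5 + 1*4 + 11*10 + 4*7
UFP = 44 + 90 + 4 + 110 + 28
UFP = 276

276


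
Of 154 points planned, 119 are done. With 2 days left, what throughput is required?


Formula: Required rate = Remaining points / Days left
Remaining = 154 - 119 = 35 points
Required rate = 35 / 2 = 17.5 points/day

17.5 points/day


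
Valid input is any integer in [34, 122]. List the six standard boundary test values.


Range: [34, 122]
Boundaries: just below min, min, min+1, max-1, max, just above max
Values: [33, 34, 35, 121, 122, 123]

[33, 34, 35, 121, 122, 123]


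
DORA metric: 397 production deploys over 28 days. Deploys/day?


Formula: deployments per day = releases / days
= 397 / 28
= 14.179 deploys/day
(equivalently, 99.25 deploys/week)

14.179 deploys/day


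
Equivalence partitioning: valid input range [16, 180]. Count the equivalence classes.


Valid range: [16, 180]
Class 1: x < 16 — invalid
Class 2: 16 ≤ x ≤ 180 — valid
Class 3: x > 180 — invalid
Total equivalence classes: 3

3 equivalence classes


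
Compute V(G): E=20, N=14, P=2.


Formula: V(G) = E - N + 2P
V(G) = 20 - 14 + 2*2
V(G) = 6 + 4
V(G) = 10

10


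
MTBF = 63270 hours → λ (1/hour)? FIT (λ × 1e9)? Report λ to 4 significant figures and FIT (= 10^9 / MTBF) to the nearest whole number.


Formula: λ = 1 / MTBF; FIT = λ × 1e9 = 1e9 / MTBF
λ = 1 / 63270 ≈ 1.581e-05 failures/hour
FIT = 1e9 / 63270 ≈ 15805 failures per 1e9 hours (nearest whole number)

λ = 1.581e-05 /h, FIT = 15805


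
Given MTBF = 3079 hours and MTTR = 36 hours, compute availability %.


Availability = MTBF / (MTBF + MTTR)
Availability = 3079 / (3079 + 36)
Availability = 3079 / 3115
Availability = 98.8443%

98.8443%


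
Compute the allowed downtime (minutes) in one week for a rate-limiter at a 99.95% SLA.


Formula: allowed downtime = period * (100 - SLA) / 100
Period (week) = 10080 minutes
Unavailability fraction = (100 - 99.95) / 100
Allowed downtime = 10080 * (100 - 99.95) / 100
Allowed downtime = 5.04 minutes

5.04 minutes


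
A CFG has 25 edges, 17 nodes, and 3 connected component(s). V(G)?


Formula: V(G) = E - N + 2P
V(G) = 25 - 17 + 2*3
V(G) = 8 + 6
V(G) = 14

14


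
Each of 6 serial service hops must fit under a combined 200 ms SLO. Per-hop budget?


Formula: per_stage = total_budget / stages
per_stage = 200 / 6
per_stage = 33.33 ms

33.33 ms


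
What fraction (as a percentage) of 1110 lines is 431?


Coverage = covered / total * 100
Coverage = 431 / 1110 * 100
Coverage = 38.83%

38.83%


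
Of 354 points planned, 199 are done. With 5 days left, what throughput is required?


Formula: Required rate = Remaining points / Days left
Remaining = 354 - 199 = 155 points
Required rate = 155 / 5 = 31.0 points/day

31.0 points/day


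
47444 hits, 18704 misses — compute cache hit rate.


Formula: hit rate = hits / (hits + misses) * 100
hit rate = 47444 / (47444 + 18704) * 100
hit rate = 47444 / 66148 * 100
hit rate = 71.72%

71.72%


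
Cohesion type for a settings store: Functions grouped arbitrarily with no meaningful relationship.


Reasoning: Worst: random grouping
Type: Coincidental cohesion

Coincidental cohesion


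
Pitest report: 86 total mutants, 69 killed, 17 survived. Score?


Mutation score = killed / total * 100
Mutation score = 69 / 86 * 100
Mutation score = 80.23%

80.23%


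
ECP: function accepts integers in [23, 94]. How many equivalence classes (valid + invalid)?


Valid range: [23, 94]
Class 1: x < 23 — invalid
Class 2: 23 ≤ x ≤ 94 — valid
Class 3: x > 94 — invalid
Total equivalence classes: 3

3 equivalence classes


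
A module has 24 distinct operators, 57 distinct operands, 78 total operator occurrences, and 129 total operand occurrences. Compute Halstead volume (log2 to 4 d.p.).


Formula: V = N * log2(η), where N = N1 + N2 and η = η1 + η2
η = 24 + 57 = 81
N = 78 + 129 = 207
log2(81) ≈ 6.3399
V = 207 * 6.3399 = 1312.36

1312.36


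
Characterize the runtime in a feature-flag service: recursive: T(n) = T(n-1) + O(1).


Reasoning: linear recursion with constant work per frame
Complexity: O(n)

O(n)


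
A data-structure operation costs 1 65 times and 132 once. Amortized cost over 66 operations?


Formula: Amortized cost = Total cost / Operations
Total cost = (65 * 1) + (1 * 132)
Total cost = 65 + 132 = 197
Amortized = 197 / 66 = 2.9848

2.9848


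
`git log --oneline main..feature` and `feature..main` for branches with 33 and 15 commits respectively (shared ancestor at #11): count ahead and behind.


Common ancestor: commit #11
feature commits after divergence: 33 - 11 = 22
main commits after divergence: 15 - 11 = 4
feature is 22 commits ahead of main
main is 4 commits ahead of feature

feature ahead: 22, main ahead: 4


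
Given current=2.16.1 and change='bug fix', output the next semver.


Current: 2.16.1
Change category: 'bug fix' → patch bump
SemVer rule: patch bump → increment PATCH (MAJOR and MINOR unchanged)
New: 2.16.2

2.16.2


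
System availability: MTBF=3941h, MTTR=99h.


Availability = MTBF / (MTBF + MTTR)
Availability = 3941 / (3941 + 99)
Availability = 3941 / 4040
Availability = 97.5495%

97.5495%


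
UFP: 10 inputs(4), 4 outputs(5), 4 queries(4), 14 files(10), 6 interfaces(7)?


UFP = EI*4 + EO*5 + EQ*4 + ILF*10 + EIF*7
UFP = 10*4 + 4*5 + 4*4 + 14*10 + 6*7
UFP = 40 + 20 + 16 + 140 + 42
UFP = 258

258


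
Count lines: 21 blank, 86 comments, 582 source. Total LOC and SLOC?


Total LOC = blank + comment + code
Total LOC = 21 + 86 + 582 = 689
SLOC (source only) = code = 582

Total LOC: 689, SLOC: 582


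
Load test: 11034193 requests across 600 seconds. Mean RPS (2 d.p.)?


Formula: throughput = requests / seconds
throughput = 11034193 / 600
throughput = 18390.32 requests/second

18390.32 requests/second


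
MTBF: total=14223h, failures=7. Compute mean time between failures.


Formula: MTBF = Total operating time / Number of failures
MTBF = 14223 / 7
MTBF = 2031.86 hours

2031.86 hours


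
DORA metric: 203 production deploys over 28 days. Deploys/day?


Formula: deployments per day = releases / days
= 203 / 28
= 7.25 deploys/day
(equivalently, 50.75 deploys/week)

7.25 deploys/day


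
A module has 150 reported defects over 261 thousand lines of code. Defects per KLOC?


Defect density = defects / KLOC
Defect density = 150 / 261
Defect density = 0.575 defects/KLOC

0.575 defects/KLOC


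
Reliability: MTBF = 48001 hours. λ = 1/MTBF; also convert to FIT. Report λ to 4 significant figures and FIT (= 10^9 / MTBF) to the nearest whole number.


Formula: λ = 1 / MTBF; FIT = λ × 1e9 = 1e9 / MTBF
λ = 1 / 48001 ≈ 2.083e-05 failures/hour
FIT = 1e9 / 48001 ≈ 20833 failures per 1e9 hours (nearest whole number)

λ = 2.083e-05 /h, FIT = 20833


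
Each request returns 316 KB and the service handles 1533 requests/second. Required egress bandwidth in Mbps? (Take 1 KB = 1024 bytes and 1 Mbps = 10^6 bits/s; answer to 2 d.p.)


Formula: Mbps = payload_bytes * RPS * 8 / 1e6
Payload per request = 316 KB = 316 * 1024 = 323584 bytes
Total bytes/sec = 323584 * 1533 = 496054272
Total bits/sec = 496054272 * 8 = 3968434176
Mbps = 3968434176 / 1e6 = 3968.43

3968.43 Mbps


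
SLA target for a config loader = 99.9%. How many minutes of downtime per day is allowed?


Formula: allowed downtime = period * (100 - SLA) / 100
Period (day) = 1440 minutes
Unavailability fraction = (100 - 99.9) / 100
Allowed downtime = 1440 * (100 - 99.9) / 100
Allowed downtime = 1.44 minutes

1.44 minutes
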